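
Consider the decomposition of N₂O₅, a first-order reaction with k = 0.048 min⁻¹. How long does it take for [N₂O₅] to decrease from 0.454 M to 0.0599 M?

42.2 min

Step 1: For first-order: t = ln([N₂O₅]₀/[N₂O₅])/k
Step 2: t = ln(0.454/0.0599)/0.048
Step 3: t = ln(7.579)/0.048
Step 4: t = 2.025/0.048 = 42.2 min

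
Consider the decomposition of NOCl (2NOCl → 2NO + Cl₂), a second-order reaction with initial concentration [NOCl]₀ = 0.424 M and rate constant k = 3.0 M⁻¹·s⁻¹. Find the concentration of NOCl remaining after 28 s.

0.01158 M

Step 1: For a second-order reaction: 1/[NOCl] = 1/[NOCl]₀ + kt
Step 2: 1/[NOCl] = 1/0.424 + 3.0 × 28
Step 3: 1/[NOCl] = 2.358 + 84 = 86.36
Step 4: [NOCl] = 1/86.36 = 0.01158 M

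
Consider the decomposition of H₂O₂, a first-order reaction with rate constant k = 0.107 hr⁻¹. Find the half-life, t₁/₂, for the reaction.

6.478 hr

Step 1: For a first-order reaction, t₁/₂ = ln(2)/k
Step 2: t₁/₂ = ln(2)/0.107
Step 3: t₁/₂ = 0.6931/0.107 = 6.478 hr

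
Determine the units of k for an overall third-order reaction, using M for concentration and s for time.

M⁻²·s⁻¹

Step 1: For overall order n, rate = k × (concentration)^n.
Step 2: Rate has units M·s⁻¹; concentration term has units M^3.
Step 3: k = rate / (concentration)^n, so units of k = M^(1-3)·s⁻¹ = M⁻²·s⁻¹.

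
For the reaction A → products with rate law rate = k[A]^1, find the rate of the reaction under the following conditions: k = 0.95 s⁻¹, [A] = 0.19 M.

0.1805 M/s

Step 1: Identify the rate law: rate = k[A]^1
Step 2: Substitute values: rate = 0.95 × (0.19)^1
Step 3: Calculate: rate = 0.95 × 0.19 = 0.1805 M/s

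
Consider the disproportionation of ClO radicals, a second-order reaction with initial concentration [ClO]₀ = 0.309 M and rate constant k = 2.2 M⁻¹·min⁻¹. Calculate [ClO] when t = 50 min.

0.008831 M

Step 1: For a second-order reaction: 1/[ClO] = 1/[ClO]₀ + kt
Step 2: 1/[ClO] = 1/0.309 + 2.2 × 50
Step 3: 1/[ClO] = 3.236 + 110 = 113.2
Step 4: [ClO] = 1/113.2 = 0.008831 M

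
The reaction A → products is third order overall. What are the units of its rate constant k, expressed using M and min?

M⁻²·min⁻¹

Step 1: For overall order n, rate = k × (concentration)^n.
Step 2: Rate has units M·min⁻¹; concentration term has units M^3.
Step 3: k = rate / (concentration)^n, so units of k = M^(1-3)·min⁻¹ = M⁻²·min⁻¹.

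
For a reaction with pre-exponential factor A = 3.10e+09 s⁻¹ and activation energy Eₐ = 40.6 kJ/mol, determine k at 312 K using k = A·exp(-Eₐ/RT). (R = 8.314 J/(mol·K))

4.94e+02 s⁻¹

Step 1: Use the Arrhenius equation: k = A × exp(-Eₐ/RT)
Step 2: Convert Eₐ to J/mol: 40.6 kJ/mol = 40600 J/mol
Step 3: Calculate the exponent: -Eₐ/(RT) = -40600/(8.314 × 312) = -15.65170
Step 4: k = 3.10e+09 × exp(-15.65170)
Step 5: k = 3.10e+09 × 1.59424e-07 = 4.9421e+02 s⁻¹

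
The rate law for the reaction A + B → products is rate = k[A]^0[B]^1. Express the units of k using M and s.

s⁻¹

Step 1: Overall order = 0 + 1 = 1.
Step 2: rate has units M·s⁻¹; [A]^0[B]^1 has units M^1.
Step 3: k = rate/([A]^0[B]^1), so units of k = M^(1-1)·s⁻¹ = s⁻¹.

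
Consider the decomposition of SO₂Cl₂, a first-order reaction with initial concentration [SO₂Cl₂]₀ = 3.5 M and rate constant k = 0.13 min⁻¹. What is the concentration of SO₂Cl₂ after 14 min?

0.5671 M

Step 1: For a first-order reaction: [SO₂Cl₂] = [SO₂Cl₂]₀ × e^(-kt)
Step 2: [SO₂Cl₂] = 3.5 × e^(-0.13 × 14)
Step 3: [SO₂Cl₂] = 3.5 × e^(-1.82)
Step 4: [SO₂Cl₂] = 3.5 × 0.162026 = 0.5671 M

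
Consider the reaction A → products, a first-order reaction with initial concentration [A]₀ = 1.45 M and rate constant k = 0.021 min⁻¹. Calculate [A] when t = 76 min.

0.2939 M

Step 1: For a first-order reaction: [A] = [A]₀ × e^(-kt)
Step 2: [A] = 1.45 × e^(-0.021 × 76)
Step 3: [A] = 1.45 × e^(-1.596)
Step 4: [A] = 1.45 × 0.202706 = 0.2939 M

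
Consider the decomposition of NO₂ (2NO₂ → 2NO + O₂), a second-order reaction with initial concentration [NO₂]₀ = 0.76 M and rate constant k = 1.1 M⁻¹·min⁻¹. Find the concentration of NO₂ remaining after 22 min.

0.03919 M

Step 1: For a second-order reaction: 1/[NO₂] = 1/[NO₂]₀ + kt
Step 2: 1/[NO₂] = 1/0.76 + 1.1 × 22
Step 3: 1/[NO₂] = 1.316 + 24.2 = 25.52
Step 4: [NO₂] = 1/25.52 = 0.03919 M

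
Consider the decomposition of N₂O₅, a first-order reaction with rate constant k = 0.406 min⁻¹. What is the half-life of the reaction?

1.707 min

Step 1: For a first-order reaction, t₁/₂ = ln(2)/k
Step 2: t₁/₂ = ln(2)/0.406
Step 3: t₁/₂ = 0.6931/0.406 = 1.707 min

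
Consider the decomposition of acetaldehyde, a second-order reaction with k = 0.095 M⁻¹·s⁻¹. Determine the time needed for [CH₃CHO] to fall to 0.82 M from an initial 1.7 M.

6.645 s

Step 1: For second-order: t = (1/[CH₃CHO] - 1/[CH₃CHO]₀)/k
Step 2: t = (1/0.82 - 1/1.7)/0.095
Step 3: t = (1.22 - 0.5882)/0.095
Step 4: t = 0.6313/0.095 = 6.645 s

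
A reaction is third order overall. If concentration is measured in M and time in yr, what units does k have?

M⁻²·yr⁻¹

Step 1: For overall order n, rate = k × (concentration)^n.
Step 2: Rate has units M·yr⁻¹; concentration term has units M^3.
Step 3: k = rate / (concentration)^n, so units of k = M^(1-3)·yr⁻¹ = M⁻²·yr⁻¹.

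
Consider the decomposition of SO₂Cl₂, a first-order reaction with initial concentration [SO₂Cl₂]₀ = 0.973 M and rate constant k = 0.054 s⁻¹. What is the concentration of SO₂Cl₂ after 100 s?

0.004395 M

Step 1: For a first-order reaction: [SO₂Cl₂] = [SO₂Cl₂]₀ × e^(-kt)
Step 2: [SO₂Cl₂] = 0.973 × e^(-0.054 × 100)
Step 3: [SO₂Cl₂] = 0.973 × e^(-5.4)
Step 4: [SO₂Cl₂] = 0.973 × 0.00451658 = 0.004395 M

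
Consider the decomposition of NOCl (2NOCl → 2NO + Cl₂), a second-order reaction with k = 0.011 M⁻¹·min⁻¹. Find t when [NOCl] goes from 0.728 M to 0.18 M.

380.2 min

Step 1: For second-order: t = (1/[NOCl] - 1/[NOCl]₀)/k
Step 2: t = (1/0.18 - 1/0.728)/0.011
Step 3: t = (5.556 - 1.374)/0.011
Step 4: t = 4.182/0.011 = 380.2 min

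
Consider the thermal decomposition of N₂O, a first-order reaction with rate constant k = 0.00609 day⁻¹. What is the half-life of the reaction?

113.8 day

Step 1: For a first-order reaction, t₁/₂ = ln(2)/k
Step 2: t₁/₂ = ln(2)/0.00609
Step 3: t₁/₂ = 0.6931/0.00609 = 113.8 day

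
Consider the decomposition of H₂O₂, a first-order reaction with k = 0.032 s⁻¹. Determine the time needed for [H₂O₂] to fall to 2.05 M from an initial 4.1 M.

21.66 s

Step 1: For first-order: t = ln([H₂O₂]₀/[H₂O₂])/k
Step 2: t = ln(4.1/2.05)/0.032
Step 3: t = ln(2)/0.032
Step 4: t = 0.6931/0.032 = 21.66 s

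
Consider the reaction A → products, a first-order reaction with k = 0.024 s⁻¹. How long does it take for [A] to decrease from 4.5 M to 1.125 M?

57.76 s

Step 1: For first-order: t = ln([A]₀/[A])/k
Step 2: t = ln(4.5/1.125)/0.024
Step 3: t = ln(4)/0.024
Step 4: t = 1.386/0.024 = 57.76 s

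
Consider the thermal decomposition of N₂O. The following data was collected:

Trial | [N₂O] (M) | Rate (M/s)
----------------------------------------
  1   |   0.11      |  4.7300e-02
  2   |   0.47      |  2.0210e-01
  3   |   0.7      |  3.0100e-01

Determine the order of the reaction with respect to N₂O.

first order (1)

Step 1: Compare trials to find order n where rate₂/rate₁ = ([N₂O]₂/[N₂O]₁)^n
Step 2: rate₂/rate₁ = 2.0210e-01/4.7300e-02 = 4.273
Step 3: [N₂O]₂/[N₂O]₁ = 0.47/0.11 = 4.273
Step 4: n = ln(4.273)/ln(4.273) = 1.00 ≈ 1
Step 5: The reaction is first order in N₂O.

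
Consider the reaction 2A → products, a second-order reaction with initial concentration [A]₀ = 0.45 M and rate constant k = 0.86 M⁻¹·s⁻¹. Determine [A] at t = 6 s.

0.1355 M

Step 1: For a second-order reaction: 1/[A] = 1/[A]₀ + kt
Step 2: 1/[A] = 1/0.45 + 0.86 × 6
Step 3: 1/[A] = 2.222 + 5.16 = 7.382
Step 4: [A] = 1/7.382 = 0.1355 M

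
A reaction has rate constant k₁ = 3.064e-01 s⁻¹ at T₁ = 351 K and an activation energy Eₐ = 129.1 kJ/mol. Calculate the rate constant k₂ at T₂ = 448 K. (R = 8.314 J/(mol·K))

4.428e+03 s⁻¹

Step 1: Use the two-temperature Arrhenius form: ln(k₂/k₁) = -Eₐ/R × (1/T₂ - 1/T₁)
Step 2: Convert Eₐ to J/mol: 129.1 kJ/mol = 129100 J/mol
Step 3: 1/T₂ - 1/T₁ = 1/448 - 1/351 = -6.168600e-04 K⁻¹
Step 4: ln(k₂/k₁) = -129100/8.314 × -6.168600e-04 = 9.57862
Step 5: k₂ = k₁ × exp(9.57862) = 3.064e-01 × 1.44525e+04 = 4.428e+03 s⁻¹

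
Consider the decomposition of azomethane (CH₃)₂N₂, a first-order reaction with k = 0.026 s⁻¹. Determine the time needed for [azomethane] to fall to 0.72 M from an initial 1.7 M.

33.04 s

Step 1: For first-order: t = ln([azomethane]₀/[azomethane])/k
Step 2: t = ln(1.7/0.72)/0.026
Step 3: t = ln(2.361)/0.026
Step 4: t = 0.8591/0.026 = 33.04 s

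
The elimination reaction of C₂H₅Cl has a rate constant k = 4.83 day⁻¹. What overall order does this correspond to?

first order (1)

Step 1: The units of k for an nth-order reaction are (concentration)^(1-n)·(time)⁻¹.
Step 2: Here k has units day⁻¹, so the concentration exponent is 0.
Step 3: 1 - n = 0 ⇒ n = 1. The reaction is first order.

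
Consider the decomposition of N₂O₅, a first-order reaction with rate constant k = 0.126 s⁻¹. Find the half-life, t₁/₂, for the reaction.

5.501 s

Step 1: For a first-order reaction, t₁/₂ = ln(2)/k
Step 2: t₁/₂ = ln(2)/0.126
Step 3: t₁/₂ = 0.6931/0.126 = 5.501 s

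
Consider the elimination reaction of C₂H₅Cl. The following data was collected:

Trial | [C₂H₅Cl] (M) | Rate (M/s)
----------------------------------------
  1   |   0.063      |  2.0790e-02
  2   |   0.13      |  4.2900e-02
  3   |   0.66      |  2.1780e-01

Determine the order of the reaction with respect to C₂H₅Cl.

first order (1)

Step 1: Compare trials to find order n where rate₂/rate₁ = ([C₂H₅Cl]₂/[C₂H₅Cl]₁)^n
Step 2: rate₂/rate₁ = 4.2900e-02/2.0790e-02 = 2.063
Step 3: [C₂H₅Cl]₂/[C₂H₅Cl]₁ = 0.13/0.063 = 2.063
Step 4: n = ln(2.063)/ln(2.063) = 1.00 ≈ 1
Step 5: The reaction is first order in C₂H₅Cl.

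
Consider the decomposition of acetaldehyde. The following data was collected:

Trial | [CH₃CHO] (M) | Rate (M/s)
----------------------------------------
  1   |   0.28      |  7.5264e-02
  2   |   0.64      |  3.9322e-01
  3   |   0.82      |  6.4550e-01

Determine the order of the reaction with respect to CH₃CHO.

second order (2)

Step 1: Compare trials to find order n where rate₂/rate₁ = ([CH₃CHO]₂/[CH₃CHO]₁)^n
Step 2: rate₂/rate₁ = 3.9322e-01/7.5264e-02 = 5.224
Step 3: [CH₃CHO]₂/[CH₃CHO]₁ = 0.64/0.28 = 2.286
Step 4: n = ln(5.224)/ln(2.286) = 2.00 ≈ 2
Step 5: The reaction is second order in CH₃CHO.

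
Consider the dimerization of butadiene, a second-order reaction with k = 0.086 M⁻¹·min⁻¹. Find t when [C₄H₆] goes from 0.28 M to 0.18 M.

23.07 min

Step 1: For second-order: t = (1/[C₄H₆] - 1/[C₄H₆]₀)/k
Step 2: t = (1/0.18 - 1/0.28)/0.086
Step 3: t = (5.556 - 3.571)/0.086
Step 4: t = 1.984/0.086 = 23.07 min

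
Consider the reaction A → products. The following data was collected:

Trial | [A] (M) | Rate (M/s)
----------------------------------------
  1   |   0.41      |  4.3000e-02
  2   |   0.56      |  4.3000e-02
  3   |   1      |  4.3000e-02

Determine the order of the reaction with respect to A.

zeroth order (0)

Step 1: Compare trials - when concentration changes, rate stays constant.
Step 2: rate₂/rate₁ = 4.3000e-02/4.3000e-02 = 1
Step 3: [A]₂/[A]₁ = 0.56/0.41 = 1.366
Step 4: Since rate ratio ≈ (conc ratio)^0, the reaction is zeroth order.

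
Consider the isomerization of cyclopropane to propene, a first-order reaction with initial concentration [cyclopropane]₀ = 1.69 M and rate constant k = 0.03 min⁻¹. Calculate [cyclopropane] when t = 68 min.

0.2197 M

Step 1: For a first-order reaction: [cyclopropane] = [cyclopropane]₀ × e^(-kt)
Step 2: [cyclopropane] = 1.69 × e^(-0.03 × 68)
Step 3: [cyclopropane] = 1.69 × e^(-2.04)
Step 4: [cyclopropane] = 1.69 × 0.130029 = 0.2197 M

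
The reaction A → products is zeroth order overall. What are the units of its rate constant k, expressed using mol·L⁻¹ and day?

mol·L⁻¹·day⁻¹

Step 1: For overall order n, rate = k × (concentration)^n.
Step 2: Rate has units mol·L⁻¹·day⁻¹; concentration term has units (mol·L⁻¹)^0.
Step 3: k = rate / (concentration)^n, so units of k = (mol·L⁻¹)^(1-0)·day⁻¹ = mol·L⁻¹·day⁻¹.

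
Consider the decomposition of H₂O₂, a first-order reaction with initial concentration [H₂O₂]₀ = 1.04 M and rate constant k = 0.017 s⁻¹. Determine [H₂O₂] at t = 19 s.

0.7529 M

Step 1: For a first-order reaction: [H₂O₂] = [H₂O₂]₀ × e^(-kt)
Step 2: [H₂O₂] = 1.04 × e^(-0.017 × 19)
Step 3: [H₂O₂] = 1.04 × e^(-0.323)
Step 4: [H₂O₂] = 1.04 × 0.723974 = 0.7529 M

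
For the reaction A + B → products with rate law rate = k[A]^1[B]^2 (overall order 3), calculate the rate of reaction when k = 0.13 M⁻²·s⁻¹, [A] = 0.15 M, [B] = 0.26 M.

0.001318 M/s

Step 1: The rate law is rate = k[A]^1[B]^2, overall order = 1+2 = 3
Step 2: Substitute values: rate = 0.13 × (0.15)^1 × (0.26)^2
Step 3: rate = 0.13 × 0.15 × 0.0676 = 0.0013182 M/s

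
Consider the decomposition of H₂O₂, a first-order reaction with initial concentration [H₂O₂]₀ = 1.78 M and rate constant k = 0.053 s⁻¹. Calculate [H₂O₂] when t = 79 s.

0.02704 M

Step 1: For a first-order reaction: [H₂O₂] = [H₂O₂]₀ × e^(-kt)
Step 2: [H₂O₂] = 1.78 × e^(-0.053 × 79)
Step 3: [H₂O₂] = 1.78 × e^(-4.187)
Step 4: [H₂O₂] = 1.78 × 0.0151918 = 0.02704 M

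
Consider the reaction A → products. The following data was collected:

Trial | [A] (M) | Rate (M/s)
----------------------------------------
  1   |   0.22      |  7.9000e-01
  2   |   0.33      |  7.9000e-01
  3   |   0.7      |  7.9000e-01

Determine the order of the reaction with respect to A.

zeroth order (0)

Step 1: Compare trials - when concentration changes, rate stays constant.
Step 2: rate₂/rate₁ = 7.9000e-01/7.9000e-01 = 1
Step 3: [A]₂/[A]₁ = 0.33/0.22 = 1.5
Step 4: Since rate ratio ≈ (conc ratio)^0, the reaction is zeroth order.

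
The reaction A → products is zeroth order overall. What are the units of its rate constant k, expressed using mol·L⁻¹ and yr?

mol·L⁻¹·yr⁻¹

Step 1: For overall order n, rate = k × (concentration)^n.
Step 2: Rate has units mol·L⁻¹·yr⁻¹; concentration term has units (mol·L⁻¹)^0.
Step 3: k = rate / (concentration)^n, so units of k = (mol·L⁻¹)^(1-0)·yr⁻¹ = mol·L⁻¹·yr⁻¹.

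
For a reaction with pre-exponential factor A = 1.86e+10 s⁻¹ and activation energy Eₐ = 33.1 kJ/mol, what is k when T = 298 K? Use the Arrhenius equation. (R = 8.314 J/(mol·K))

2.93e+04 s⁻¹

Step 1: Use the Arrhenius equation: k = A × exp(-Eₐ/RT)
Step 2: Convert Eₐ to J/mol: 33.1 kJ/mol = 33100 J/mol
Step 3: Calculate the exponent: -Eₐ/(RT) = -33100/(8.314 × 298) = -13.35985
Step 4: k = 1.86e+10 × exp(-13.35985)
Step 5: k = 1.86e+10 × 1.57721e-06 = 2.9336e+04 s⁻¹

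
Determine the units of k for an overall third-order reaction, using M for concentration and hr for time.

M⁻²·hr⁻¹

Step 1: For overall order n, rate = k × (concentration)^n.
Step 2: Rate has units M·hr⁻¹; concentration term has units M^3.
Step 3: k = rate / (concentration)^n, so units of k = M^(1-3)·hr⁻¹ = M⁻²·hr⁻¹.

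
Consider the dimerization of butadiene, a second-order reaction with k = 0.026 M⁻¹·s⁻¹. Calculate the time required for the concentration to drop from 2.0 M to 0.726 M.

33.75 s

Step 1: For second-order: t = (1/[C₄H₆] - 1/[C₄H₆]₀)/k
Step 2: t = (1/0.726 - 1/2.0)/0.026
Step 3: t = (1.377 - 0.5)/0.026
Step 4: t = 0.8774/0.026 = 33.75 s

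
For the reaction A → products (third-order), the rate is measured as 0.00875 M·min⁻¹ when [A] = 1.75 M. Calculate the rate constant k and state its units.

0.001633 M⁻²·min⁻¹

Step 1: rate = k[A]^3, so k = rate / [A]^3.
Step 2: k = 0.00875 / (1.75)^3 = 0.00875 / 5.359.
Step 3: k = 0.001633 M⁻²·min⁻¹.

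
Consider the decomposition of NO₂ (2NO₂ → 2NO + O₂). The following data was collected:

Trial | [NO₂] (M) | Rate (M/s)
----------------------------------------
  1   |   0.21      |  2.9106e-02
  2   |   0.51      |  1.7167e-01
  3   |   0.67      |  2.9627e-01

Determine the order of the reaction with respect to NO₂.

second order (2)

Step 1: Compare trials to find order n where rate₂/rate₁ = ([NO₂]₂/[NO₂]₁)^n
Step 2: rate₂/rate₁ = 1.7167e-01/2.9106e-02 = 5.898
Step 3: [NO₂]₂/[NO₂]₁ = 0.51/0.21 = 2.429
Step 4: n = ln(5.898)/ln(2.429) = 2.00 ≈ 2
Step 5: The reaction is second order in NO₂.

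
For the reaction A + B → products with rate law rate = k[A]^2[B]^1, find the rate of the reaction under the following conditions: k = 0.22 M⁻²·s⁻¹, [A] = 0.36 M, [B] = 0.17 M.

0.004847 M/s

Step 1: The rate law is rate = k[A]^2[B]^1
Step 2: Substitute: rate = 0.22 × (0.36)^2 × (0.17)^1
Step 3: rate = 0.22 × 0.1296 × 0.17 = 0.00484704 M/s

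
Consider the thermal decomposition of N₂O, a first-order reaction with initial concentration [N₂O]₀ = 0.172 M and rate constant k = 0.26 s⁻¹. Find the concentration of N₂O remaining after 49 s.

5.042e-07 M

Step 1: For a first-order reaction: [N₂O] = [N₂O]₀ × e^(-kt)
Step 2: [N₂O] = 0.172 × e^(-0.26 × 49)
Step 3: [N₂O] = 0.172 × e^(-12.74)
Step 4: [N₂O] = 0.172 × 2.93149e-06 = 5.042e-07 M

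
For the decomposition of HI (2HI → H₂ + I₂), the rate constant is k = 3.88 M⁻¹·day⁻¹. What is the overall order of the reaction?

second order (2)

Step 1: The units of k for an nth-order reaction are (concentration)^(1-n)·(time)⁻¹.
Step 2: Here k has units M⁻¹·day⁻¹, so the concentration exponent is -1.
Step 3: 1 - n = -1 ⇒ n = 2. The reaction is second order.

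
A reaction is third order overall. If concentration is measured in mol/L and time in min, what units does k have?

(mol/L)⁻²·min⁻¹

Step 1: For overall order n, rate = k × (concentration)^n.
Step 2: Rate has units mol/L·min⁻¹; concentration term has units (mol/L)^3.
Step 3: k = rate / (concentration)^n, so units of k = (mol/L)^(1-3)·min⁻¹ = (mol/L)⁻²·min⁻¹.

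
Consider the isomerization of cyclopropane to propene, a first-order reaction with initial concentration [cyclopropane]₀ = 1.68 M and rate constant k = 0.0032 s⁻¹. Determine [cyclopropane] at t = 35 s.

1.502 M

Step 1: For a first-order reaction: [cyclopropane] = [cyclopropane]₀ × e^(-kt)
Step 2: [cyclopropane] = 1.68 × e^(-0.0032 × 35)
Step 3: [cyclopropane] = 1.68 × e^(-0.112)
Step 4: [cyclopropane] = 1.68 × 0.894044 = 1.502 M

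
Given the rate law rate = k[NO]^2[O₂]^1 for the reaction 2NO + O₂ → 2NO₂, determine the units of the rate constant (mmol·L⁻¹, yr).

(mmol·L⁻¹)⁻²·yr⁻¹

Step 1: Overall order = 2 + 1 = 3.
Step 2: rate has units mmol·L⁻¹·yr⁻¹; [NO]^2[O₂]^1 has units (mmol·L⁻¹)^3.
Step 3: k = rate/([NO]^2[O₂]^1), so units of k = (mmol·L⁻¹)^(1-3)·yr⁻¹ = (mmol·L⁻¹)⁻²·yr⁻¹.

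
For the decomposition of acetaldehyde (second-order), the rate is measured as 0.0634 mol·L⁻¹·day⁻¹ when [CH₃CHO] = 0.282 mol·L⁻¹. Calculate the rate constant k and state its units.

0.7972 (mol·L⁻¹)⁻¹·day⁻¹

Step 1: rate = k[CH₃CHO]^2, so k = rate / [CH₃CHO]^2.
Step 2: k = 0.0634 / (0.282)^2 = 0.0634 / 0.07952.
Step 3: k = 0.7972 (mol·L⁻¹)⁻¹·day⁻¹.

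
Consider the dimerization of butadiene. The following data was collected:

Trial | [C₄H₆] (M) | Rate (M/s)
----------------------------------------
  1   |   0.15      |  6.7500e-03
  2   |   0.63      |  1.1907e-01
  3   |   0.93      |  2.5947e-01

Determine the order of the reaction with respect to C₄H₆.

second order (2)

Step 1: Compare trials to find order n where rate₂/rate₁ = ([C₄H₆]₂/[C₄H₆]₁)^n
Step 2: rate₂/rate₁ = 1.1907e-01/6.7500e-03 = 17.64
Step 3: [C₄H₆]₂/[C₄H₆]₁ = 0.63/0.15 = 4.2
Step 4: n = ln(17.64)/ln(4.2) = 2.00 ≈ 2
Step 5: The reaction is second order in C₄H₆.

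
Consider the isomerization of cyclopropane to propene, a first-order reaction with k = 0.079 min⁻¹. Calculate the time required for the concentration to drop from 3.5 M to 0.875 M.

17.55 min

Step 1: For first-order: t = ln([cyclopropane]₀/[cyclopropane])/k
Step 2: t = ln(3.5/0.875)/0.079
Step 3: t = ln(4)/0.079
Step 4: t = 1.386/0.079 = 17.55 min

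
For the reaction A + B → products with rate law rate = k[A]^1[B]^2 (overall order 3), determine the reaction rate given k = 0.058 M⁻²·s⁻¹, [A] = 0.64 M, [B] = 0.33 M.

0.004042 M/s

Step 1: The rate law is rate = k[A]^1[B]^2, overall order = 1+2 = 3
Step 2: Substitute values: rate = 0.058 × (0.64)^1 × (0.33)^2
Step 3: rate = 0.058 × 0.64 × 0.1089 = 0.00404237 M/s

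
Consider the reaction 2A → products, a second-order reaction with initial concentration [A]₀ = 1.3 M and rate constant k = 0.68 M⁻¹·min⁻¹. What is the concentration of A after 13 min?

0.1041 M

Step 1: For a second-order reaction: 1/[A] = 1/[A]₀ + kt
Step 2: 1/[A] = 1/1.3 + 0.68 × 13
Step 3: 1/[A] = 0.7692 + 8.84 = 9.609
Step 4: [A] = 1/9.609 = 0.1041 M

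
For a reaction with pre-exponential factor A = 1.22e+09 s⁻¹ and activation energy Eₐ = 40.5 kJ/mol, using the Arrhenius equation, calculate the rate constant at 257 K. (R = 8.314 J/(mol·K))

7.15e+00 s⁻¹

Step 1: Use the Arrhenius equation: k = A × exp(-Eₐ/RT)
Step 2: Convert Eₐ to J/mol: 40.5 kJ/mol = 40500 J/mol
Step 3: Calculate the exponent: -Eₐ/(RT) = -40500/(8.314 × 257) = -18.95448
Step 4: k = 1.22e+09 × exp(-18.95448)
Step 5: k = 1.22e+09 × 5.86373e-09 = 7.1538e+00 s⁻¹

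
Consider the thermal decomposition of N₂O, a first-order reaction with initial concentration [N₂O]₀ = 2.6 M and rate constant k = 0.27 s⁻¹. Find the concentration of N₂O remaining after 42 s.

3.091e-05 M

Step 1: For a first-order reaction: [N₂O] = [N₂O]₀ × e^(-kt)
Step 2: [N₂O] = 2.6 × e^(-0.27 × 42)
Step 3: [N₂O] = 2.6 × e^(-11.34)
Step 4: [N₂O] = 2.6 × 1.18878e-05 = 3.091e-05 M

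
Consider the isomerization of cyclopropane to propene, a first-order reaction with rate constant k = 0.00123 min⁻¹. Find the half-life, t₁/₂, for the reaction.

563.5 min

Step 1: For a first-order reaction, t₁/₂ = ln(2)/k
Step 2: t₁/₂ = ln(2)/0.00123
Step 3: t₁/₂ = 0.6931/0.00123 = 563.5 min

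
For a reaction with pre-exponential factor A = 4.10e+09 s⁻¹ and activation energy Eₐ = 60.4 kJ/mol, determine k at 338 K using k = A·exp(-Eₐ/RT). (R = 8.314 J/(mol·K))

1.90e+00 s⁻¹

Step 1: Use the Arrhenius equation: k = A × exp(-Eₐ/RT)
Step 2: Convert Eₐ to J/mol: 60.4 kJ/mol = 60400 J/mol
Step 3: Calculate the exponent: -Eₐ/(RT) = -60400/(8.314 × 338) = -21.49365
Step 4: k = 4.10e+09 × exp(-21.49365)
Step 5: k = 4.10e+09 × 4.62835e-10 = 1.8976e+00 s⁻¹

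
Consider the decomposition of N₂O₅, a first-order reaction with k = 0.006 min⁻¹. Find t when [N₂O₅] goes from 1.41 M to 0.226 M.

305.1 min

Step 1: For first-order: t = ln([N₂O₅]₀/[N₂O₅])/k
Step 2: t = ln(1.41/0.226)/0.006
Step 3: t = ln(6.239)/0.006
Step 4: t = 1.831/0.006 = 305.1 min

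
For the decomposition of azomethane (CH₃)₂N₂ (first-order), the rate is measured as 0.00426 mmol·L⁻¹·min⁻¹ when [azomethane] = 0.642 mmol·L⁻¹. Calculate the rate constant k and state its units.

0.006636 min⁻¹

Step 1: rate = k[azomethane]^1, so k = rate / [azomethane]^1.
Step 2: k = 0.00426 / (0.642)^1 = 0.00426 / 0.642.
Step 3: k = 0.006636 min⁻¹.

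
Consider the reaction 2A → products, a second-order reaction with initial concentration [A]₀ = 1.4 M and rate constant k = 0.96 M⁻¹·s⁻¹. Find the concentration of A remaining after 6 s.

0.1545 M

Step 1: For a second-order reaction: 1/[A] = 1/[A]₀ + kt
Step 2: 1/[A] = 1/1.4 + 0.96 × 6
Step 3: 1/[A] = 0.7143 + 5.76 = 6.474
Step 4: [A] = 1/6.474 = 0.1545 M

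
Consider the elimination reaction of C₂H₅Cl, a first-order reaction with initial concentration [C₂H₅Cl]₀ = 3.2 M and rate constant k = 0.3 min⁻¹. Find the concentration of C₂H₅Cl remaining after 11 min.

0.118 M

Step 1: For a first-order reaction: [C₂H₅Cl] = [C₂H₅Cl]₀ × e^(-kt)
Step 2: [C₂H₅Cl] = 3.2 × e^(-0.3 × 11)
Step 3: [C₂H₅Cl] = 3.2 × e^(-3.3)
Step 4: [C₂H₅Cl] = 3.2 × 0.0368832 = 0.118 M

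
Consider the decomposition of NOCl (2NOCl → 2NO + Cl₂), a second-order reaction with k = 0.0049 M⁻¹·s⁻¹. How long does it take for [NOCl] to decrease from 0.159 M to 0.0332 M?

4864 s

Step 1: For second-order: t = (1/[NOCl] - 1/[NOCl]₀)/k
Step 2: t = (1/0.0332 - 1/0.159)/0.0049
Step 3: t = (30.12 - 6.289)/0.0049
Step 4: t = 23.83/0.0049 = 4864 s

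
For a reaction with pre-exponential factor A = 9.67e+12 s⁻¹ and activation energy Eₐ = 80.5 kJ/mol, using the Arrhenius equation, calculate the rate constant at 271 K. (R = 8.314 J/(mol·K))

2.94e-03 s⁻¹

Step 1: Use the Arrhenius equation: k = A × exp(-Eₐ/RT)
Step 2: Convert Eₐ to J/mol: 80.5 kJ/mol = 80500 J/mol
Step 3: Calculate the exponent: -Eₐ/(RT) = -80500/(8.314 × 271) = -35.72865
Step 4: k = 9.67e+12 × exp(-35.72865)
Step 5: k = 9.67e+12 × 3.04260e-16 = 2.9422e-03 s⁻¹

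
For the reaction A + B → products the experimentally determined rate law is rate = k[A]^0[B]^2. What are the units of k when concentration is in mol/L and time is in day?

(mol/L)⁻¹·day⁻¹

Step 1: Overall order = 0 + 2 = 2.
Step 2: rate has units mol/L·day⁻¹; [A]^0[B]^2 has units (mol/L)^2.
Step 3: k = rate/([A]^0[B]^2), so units of k = (mol/L)^(1-2)·day⁻¹ = (mol/L)⁻¹·day⁻¹.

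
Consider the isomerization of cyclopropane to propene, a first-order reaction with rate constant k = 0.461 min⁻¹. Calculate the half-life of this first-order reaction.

1.504 min

Step 1: For a first-order reaction, t₁/₂ = ln(2)/k
Step 2: t₁/₂ = ln(2)/0.461
Step 3: t₁/₂ = 0.6931/0.461 = 1.504 min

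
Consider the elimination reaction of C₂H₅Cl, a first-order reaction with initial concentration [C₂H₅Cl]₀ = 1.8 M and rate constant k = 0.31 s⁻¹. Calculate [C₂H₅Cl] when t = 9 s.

0.1106 M

Step 1: For a first-order reaction: [C₂H₅Cl] = [C₂H₅Cl]₀ × e^(-kt)
Step 2: [C₂H₅Cl] = 1.8 × e^(-0.31 × 9)
Step 3: [C₂H₅Cl] = 1.8 × e^(-2.79)
Step 4: [C₂H₅Cl] = 1.8 × 0.0614212 = 0.1106 M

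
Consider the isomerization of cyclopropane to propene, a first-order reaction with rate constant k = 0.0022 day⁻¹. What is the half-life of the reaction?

315.1 day

Step 1: For a first-order reaction, t₁/₂ = ln(2)/k
Step 2: t₁/₂ = ln(2)/0.0022
Step 3: t₁/₂ = 0.6931/0.0022 = 315.1 day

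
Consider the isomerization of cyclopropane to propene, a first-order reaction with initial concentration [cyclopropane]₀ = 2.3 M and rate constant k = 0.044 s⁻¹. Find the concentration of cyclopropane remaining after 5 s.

1.846 M

Step 1: For a first-order reaction: [cyclopropane] = [cyclopropane]₀ × e^(-kt)
Step 2: [cyclopropane] = 2.3 × e^(-0.044 × 5)
Step 3: [cyclopropane] = 2.3 × e^(-0.22)
Step 4: [cyclopropane] = 2.3 × 0.802519 = 1.846 M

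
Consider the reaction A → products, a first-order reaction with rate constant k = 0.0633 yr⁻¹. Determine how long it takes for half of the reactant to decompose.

10.95 yr

Step 1: For a first-order reaction, t₁/₂ = ln(2)/k
Step 2: t₁/₂ = ln(2)/0.0633
Step 3: t₁/₂ = 0.6931/0.0633 = 10.95 yr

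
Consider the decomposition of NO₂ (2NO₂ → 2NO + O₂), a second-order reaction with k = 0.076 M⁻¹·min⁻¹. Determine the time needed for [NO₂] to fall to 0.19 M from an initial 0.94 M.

55.25 min

Step 1: For second-order: t = (1/[NO₂] - 1/[NO₂]₀)/k
Step 2: t = (1/0.19 - 1/0.94)/0.076
Step 3: t = (5.263 - 1.064)/0.076
Step 4: t = 4.199/0.076 = 55.25 min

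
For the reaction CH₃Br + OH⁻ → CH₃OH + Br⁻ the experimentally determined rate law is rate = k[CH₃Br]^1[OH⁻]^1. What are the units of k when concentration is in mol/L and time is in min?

(mol/L)⁻¹·min⁻¹

Step 1: Overall order = 1 + 1 = 2.
Step 2: rate has units mol/L·min⁻¹; [CH₃Br]^1[OH⁻]^1 has units (mol/L)^2.
Step 3: k = rate/([CH₃Br]^1[OH⁻]^1), so units of k = (mol/L)^(1-2)·min⁻¹ = (mol/L)⁻¹·min⁻¹.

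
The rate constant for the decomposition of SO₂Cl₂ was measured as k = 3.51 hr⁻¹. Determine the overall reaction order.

first order (1)

Step 1: The units of k for an nth-order reaction are (concentration)^(1-n)·(time)⁻¹.
Step 2: Here k has units hr⁻¹, so the concentration exponent is 0.
Step 3: 1 - n = 0 ⇒ n = 1. The reaction is first order.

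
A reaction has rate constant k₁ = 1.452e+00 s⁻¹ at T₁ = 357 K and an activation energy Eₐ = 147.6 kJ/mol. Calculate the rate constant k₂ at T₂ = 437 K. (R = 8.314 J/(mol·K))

1.305e+04 s⁻¹

Step 1: Use the two-temperature Arrhenius form: ln(k₂/k₁) = -Eₐ/R × (1/T₂ - 1/T₁)
Step 2: Convert Eₐ to J/mol: 147.6 kJ/mol = 147600 J/mol
Step 3: 1/T₂ - 1/T₁ = 1/437 - 1/357 = -5.127909e-04 K⁻¹
Step 4: ln(k₂/k₁) = -147600/8.314 × -5.127909e-04 = 9.10367
Step 5: k₂ = k₁ × exp(9.10367) = 1.452e+00 × 8.98822e+03 = 1.305e+04 s⁻¹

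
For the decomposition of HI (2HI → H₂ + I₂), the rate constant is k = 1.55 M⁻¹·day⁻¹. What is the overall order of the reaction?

second order (2)

Step 1: The units of k for an nth-order reaction are (concentration)^(1-n)·(time)⁻¹.
Step 2: Here k has units M⁻¹·day⁻¹, so the concentration exponent is -1.
Step 3: 1 - n = -1 ⇒ n = 2. The reaction is second order.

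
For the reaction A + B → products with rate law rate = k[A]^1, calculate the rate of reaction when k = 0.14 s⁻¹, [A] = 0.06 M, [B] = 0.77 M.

0.0084 M/s

Step 1: The rate law is rate = k[A]^1
Step 2: Note that the rate does not depend on [B] (zero order in B).
Step 3: rate = 0.14 × (0.06)^1 = 0.0084 M/s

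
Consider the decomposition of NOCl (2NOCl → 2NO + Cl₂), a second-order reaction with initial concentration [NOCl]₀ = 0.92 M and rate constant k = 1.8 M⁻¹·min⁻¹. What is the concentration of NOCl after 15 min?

0.0356 M

Step 1: For a second-order reaction: 1/[NOCl] = 1/[NOCl]₀ + kt
Step 2: 1/[NOCl] = 1/0.92 + 1.8 × 15
Step 3: 1/[NOCl] = 1.087 + 27 = 28.09
Step 4: [NOCl] = 1/28.09 = 0.0356 M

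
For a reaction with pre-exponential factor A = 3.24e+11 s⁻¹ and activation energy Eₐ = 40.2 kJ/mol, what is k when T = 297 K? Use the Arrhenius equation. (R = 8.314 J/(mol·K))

2.76e+04 s⁻¹

Step 1: Use the Arrhenius equation: k = A × exp(-Eₐ/RT)
Step 2: Convert Eₐ to J/mol: 40.2 kJ/mol = 40200 J/mol
Step 3: Calculate the exponent: -Eₐ/(RT) = -40200/(8.314 × 297) = -16.28019
Step 4: k = 3.24e+11 × exp(-16.28019)
Step 5: k = 3.24e+11 × 8.50361e-08 = 2.7552e+04 s⁻¹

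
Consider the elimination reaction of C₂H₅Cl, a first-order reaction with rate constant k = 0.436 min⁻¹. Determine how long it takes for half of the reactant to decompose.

1.59 min

Step 1: For a first-order reaction, t₁/₂ = ln(2)/k
Step 2: t₁/₂ = ln(2)/0.436
Step 3: t₁/₂ = 0.6931/0.436 = 1.59 min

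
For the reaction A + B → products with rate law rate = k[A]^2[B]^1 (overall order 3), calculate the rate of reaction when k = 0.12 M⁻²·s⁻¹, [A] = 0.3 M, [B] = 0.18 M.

0.001944 M/s

Step 1: The rate law is rate = k[A]^2[B]^1, overall order = 2+1 = 3
Step 2: Substitute values: rate = 0.12 × (0.3)^2 × (0.18)^1
Step 3: rate = 0.12 × 0.09 × 0.18 = 0.001944 M/s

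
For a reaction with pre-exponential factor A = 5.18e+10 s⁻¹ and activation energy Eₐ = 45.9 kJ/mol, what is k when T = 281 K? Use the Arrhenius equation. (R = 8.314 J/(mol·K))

1.52e+02 s⁻¹

Step 1: Use the Arrhenius equation: k = A × exp(-Eₐ/RT)
Step 2: Convert Eₐ to J/mol: 45.9 kJ/mol = 45900 J/mol
Step 3: Calculate the exponent: -Eₐ/(RT) = -45900/(8.314 × 281) = -19.64700
Step 4: k = 5.18e+10 × exp(-19.64700)
Step 5: k = 5.18e+10 × 2.93370e-09 = 1.5197e+02 s⁻¹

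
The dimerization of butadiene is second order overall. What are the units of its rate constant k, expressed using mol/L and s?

(mol/L)⁻¹·s⁻¹

Step 1: For overall order n, rate = k × (concentration)^n.
Step 2: Rate has units mol/L·s⁻¹; concentration term has units (mol/L)^2.
Step 3: k = rate / (concentration)^n, so units of k = (mol/L)^(1-2)·s⁻¹ = (mol/L)⁻¹·s⁻¹.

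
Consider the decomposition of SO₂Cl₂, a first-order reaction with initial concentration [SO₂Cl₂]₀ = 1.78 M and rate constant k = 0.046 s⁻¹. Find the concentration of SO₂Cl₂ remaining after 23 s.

0.6179 M

Step 1: For a first-order reaction: [SO₂Cl₂] = [SO₂Cl₂]₀ × e^(-kt)
Step 2: [SO₂Cl₂] = 1.78 × e^(-0.046 × 23)
Step 3: [SO₂Cl₂] = 1.78 × e^(-1.058)
Step 4: [SO₂Cl₂] = 1.78 × 0.347149 = 0.6179 M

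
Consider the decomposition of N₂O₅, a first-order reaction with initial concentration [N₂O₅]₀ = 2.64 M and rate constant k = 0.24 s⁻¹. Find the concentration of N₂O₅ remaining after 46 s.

4.236e-05 M

Step 1: For a first-order reaction: [N₂O₅] = [N₂O₅]₀ × e^(-kt)
Step 2: [N₂O₅] = 2.64 × e^(-0.24 × 46)
Step 3: [N₂O₅] = 2.64 × e^(-11.04)
Step 4: [N₂O₅] = 2.64 × 1.60468e-05 = 4.236e-05 M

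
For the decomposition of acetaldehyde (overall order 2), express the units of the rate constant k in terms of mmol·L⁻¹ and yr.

(mmol·L⁻¹)⁻¹·yr⁻¹

Step 1: For overall order n, rate = k × (concentration)^n.
Step 2: Rate has units mmol·L⁻¹·yr⁻¹; concentration term has units (mmol·L⁻¹)^2.
Step 3: k = rate / (concentration)^n, so units of k = (mmol·L⁻¹)^(1-2)·yr⁻¹ = (mmol·L⁻¹)⁻¹·yr⁻¹.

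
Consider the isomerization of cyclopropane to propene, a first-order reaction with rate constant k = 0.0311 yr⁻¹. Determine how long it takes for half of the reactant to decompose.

22.29 yr

Step 1: For a first-order reaction, t₁/₂ = ln(2)/k
Step 2: t₁/₂ = ln(2)/0.0311
Step 3: t₁/₂ = 0.6931/0.0311 = 22.29 yr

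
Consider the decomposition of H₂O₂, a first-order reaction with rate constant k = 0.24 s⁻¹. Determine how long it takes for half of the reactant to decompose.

2.888 s

Step 1: For a first-order reaction, t₁/₂ = ln(2)/k
Step 2: t₁/₂ = ln(2)/0.24
Step 3: t₁/₂ = 0.6931/0.24 = 2.888 s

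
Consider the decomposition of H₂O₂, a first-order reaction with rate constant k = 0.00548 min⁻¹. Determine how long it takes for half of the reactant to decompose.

126.5 min

Step 1: For a first-order reaction, t₁/₂ = ln(2)/k
Step 2: t₁/₂ = ln(2)/0.00548
Step 3: t₁/₂ = 0.6931/0.00548 = 126.5 min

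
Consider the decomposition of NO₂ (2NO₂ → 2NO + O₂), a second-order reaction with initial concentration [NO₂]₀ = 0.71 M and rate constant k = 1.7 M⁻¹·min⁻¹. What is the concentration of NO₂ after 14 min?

0.03967 M

Step 1: For a second-order reaction: 1/[NO₂] = 1/[NO₂]₀ + kt
Step 2: 1/[NO₂] = 1/0.71 + 1.7 × 14
Step 3: 1/[NO₂] = 1.408 + 23.8 = 25.21
Step 4: [NO₂] = 1/25.21 = 0.03967 M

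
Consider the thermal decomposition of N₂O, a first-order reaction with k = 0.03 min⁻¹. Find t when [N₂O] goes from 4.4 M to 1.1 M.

46.21 min

Step 1: For first-order: t = ln([N₂O]₀/[N₂O])/k
Step 2: t = ln(4.4/1.1)/0.03
Step 3: t = ln(4)/0.03
Step 4: t = 1.386/0.03 = 46.21 min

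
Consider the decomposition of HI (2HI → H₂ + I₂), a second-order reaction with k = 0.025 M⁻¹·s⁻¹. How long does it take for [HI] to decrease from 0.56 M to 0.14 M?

214.3 s

Step 1: For second-order: t = (1/[HI] - 1/[HI]₀)/k
Step 2: t = (1/0.14 - 1/0.56)/0.025
Step 3: t = (7.143 - 1.786)/0.025
Step 4: t = 5.357/0.025 = 214.3 s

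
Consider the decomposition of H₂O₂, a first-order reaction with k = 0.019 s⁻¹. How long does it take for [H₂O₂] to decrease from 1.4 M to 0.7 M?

36.48 s

Step 1: For first-order: t = ln([H₂O₂]₀/[H₂O₂])/k
Step 2: t = ln(1.4/0.7)/0.019
Step 3: t = ln(2)/0.019
Step 4: t = 0.6931/0.019 = 36.48 s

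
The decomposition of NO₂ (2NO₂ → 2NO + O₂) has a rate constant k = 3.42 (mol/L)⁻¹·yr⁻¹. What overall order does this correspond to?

second order (2)

Step 1: The units of k for an nth-order reaction are (concentration)^(1-n)·(time)⁻¹.
Step 2: Here k has units (mol/L)⁻¹·yr⁻¹, so the concentration exponent is -1.
Step 3: 1 - n = -1 ⇒ n = 2. The reaction is second order.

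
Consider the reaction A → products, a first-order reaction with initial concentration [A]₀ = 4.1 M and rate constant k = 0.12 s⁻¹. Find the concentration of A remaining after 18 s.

0.4728 M

Step 1: For a first-order reaction: [A] = [A]₀ × e^(-kt)
Step 2: [A] = 4.1 × e^(-0.12 × 18)
Step 3: [A] = 4.1 × e^(-2.16)
Step 4: [A] = 4.1 × 0.115325 = 0.4728 M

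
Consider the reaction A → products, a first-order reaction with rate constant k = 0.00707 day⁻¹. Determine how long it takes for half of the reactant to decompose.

98.04 day

Step 1: For a first-order reaction, t₁/₂ = ln(2)/k
Step 2: t₁/₂ = ln(2)/0.00707
Step 3: t₁/₂ = 0.6931/0.00707 = 98.04 day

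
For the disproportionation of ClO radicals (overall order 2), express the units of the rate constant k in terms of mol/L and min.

(mol/L)⁻¹·min⁻¹

Step 1: For overall order n, rate = k × (concentration)^n.
Step 2: Rate has units mol/L·min⁻¹; concentration term has units (mol/L)^2.
Step 3: k = rate / (concentration)^n, so units of k = (mol/L)^(1-2)·min⁻¹ = (mol/L)⁻¹·min⁻¹.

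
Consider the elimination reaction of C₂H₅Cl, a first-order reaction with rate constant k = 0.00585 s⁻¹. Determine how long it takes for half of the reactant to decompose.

118.5 s

Step 1: For a first-order reaction, t₁/₂ = ln(2)/k
Step 2: t₁/₂ = ln(2)/0.00585
Step 3: t₁/₂ = 0.6931/0.00585 = 118.5 s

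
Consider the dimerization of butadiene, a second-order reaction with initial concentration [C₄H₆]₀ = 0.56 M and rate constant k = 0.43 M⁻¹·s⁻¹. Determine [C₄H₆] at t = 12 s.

0.144 M

Step 1: For a second-order reaction: 1/[C₄H₆] = 1/[C₄H₆]₀ + kt
Step 2: 1/[C₄H₆] = 1/0.56 + 0.43 × 12
Step 3: 1/[C₄H₆] = 1.786 + 5.16 = 6.946
Step 4: [C₄H₆] = 1/6.946 = 0.144 M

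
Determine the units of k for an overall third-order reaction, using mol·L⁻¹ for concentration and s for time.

(mol·L⁻¹)⁻²·s⁻¹

Step 1: For overall order n, rate = k × (concentration)^n.
Step 2: Rate has units mol·L⁻¹·s⁻¹; concentration term has units (mol·L⁻¹)^3.
Step 3: k = rate / (concentration)^n, so units of k = (mol·L⁻¹)^(1-3)·s⁻¹ = (mol·L⁻¹)⁻²·s⁻¹.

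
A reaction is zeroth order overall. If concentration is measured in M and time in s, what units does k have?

M·s⁻¹

Step 1: For overall order n, rate = k × (concentration)^n.
Step 2: Rate has units M·s⁻¹; concentration term has units M^0.
Step 3: k = rate / (concentration)^n, so units of k = M^(1-0)·s⁻¹ = M·s⁻¹.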